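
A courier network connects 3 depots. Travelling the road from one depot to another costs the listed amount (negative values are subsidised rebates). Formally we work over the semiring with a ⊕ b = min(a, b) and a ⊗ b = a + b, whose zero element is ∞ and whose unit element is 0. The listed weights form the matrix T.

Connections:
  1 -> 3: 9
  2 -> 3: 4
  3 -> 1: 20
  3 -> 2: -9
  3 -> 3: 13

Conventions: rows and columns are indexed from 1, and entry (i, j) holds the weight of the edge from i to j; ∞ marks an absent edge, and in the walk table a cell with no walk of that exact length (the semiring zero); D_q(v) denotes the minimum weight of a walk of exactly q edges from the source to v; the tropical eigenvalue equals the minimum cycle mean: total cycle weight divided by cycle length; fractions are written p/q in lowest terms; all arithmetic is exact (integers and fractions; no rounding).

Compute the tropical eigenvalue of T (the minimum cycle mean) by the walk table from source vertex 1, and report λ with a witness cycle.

q=0: [0, ∞, ∞]
q=1: [∞, ∞, 9]
q=2: [29, 0, 22]
q=3: [42, 13, 4]
Optimal cycle mean attained by: cycle 2->3->2, total 4 + (-9), length 2.
Answer: λ = -5/2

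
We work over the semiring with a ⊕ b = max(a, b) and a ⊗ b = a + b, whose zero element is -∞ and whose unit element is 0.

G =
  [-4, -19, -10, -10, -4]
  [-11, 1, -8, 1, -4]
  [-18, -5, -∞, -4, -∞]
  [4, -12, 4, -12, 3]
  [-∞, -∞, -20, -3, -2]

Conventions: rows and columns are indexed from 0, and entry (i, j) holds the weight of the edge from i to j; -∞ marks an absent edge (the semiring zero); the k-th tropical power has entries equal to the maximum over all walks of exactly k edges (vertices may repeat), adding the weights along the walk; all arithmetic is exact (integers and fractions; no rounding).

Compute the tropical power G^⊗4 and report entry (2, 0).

G^⊗2:
  [-6, -15, -6, -7, -6]
  [5, 2, 5, 2, 4]
  [0, -4, 0, -4, -1]
  [0, -1, -6, 0, 1]
  [1, -15, 1, -5, 0]
G^⊗3:
  [-3, -11, -3, -9, -4]
  [6, 3, 6, 3, 5]
  [0, -3, 0, -3, -1]
  [4, 0, 4, 0, 3]
  [-1, -4, -1, -3, -2]
G^⊗4:
  [-5, -8, -5, -7, -6]
  [7, 4, 7, 4, 6]
  [1, -2, 1, -2, 0]
  [4, 1, 4, 1, 3]
  [1, -3, 1, -3, 0]
Key observation: the optimum is the walk 2->1->1->3->0, with weight (-5) + 1 + 1 + 4 = 1.
Optimal value attained by: walk 2->1->1->3->0.
Answer: (G^⊗4)[2][0] = 1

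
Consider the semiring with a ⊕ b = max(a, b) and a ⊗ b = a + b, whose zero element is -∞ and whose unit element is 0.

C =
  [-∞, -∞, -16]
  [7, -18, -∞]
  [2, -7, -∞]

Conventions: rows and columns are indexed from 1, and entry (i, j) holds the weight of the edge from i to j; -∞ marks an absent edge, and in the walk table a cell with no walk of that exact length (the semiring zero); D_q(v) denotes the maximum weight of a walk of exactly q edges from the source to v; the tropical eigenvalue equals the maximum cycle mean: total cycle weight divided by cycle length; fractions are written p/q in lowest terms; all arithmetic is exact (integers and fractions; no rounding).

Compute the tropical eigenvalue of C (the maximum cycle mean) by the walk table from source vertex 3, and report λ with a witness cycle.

q=0: [-∞, -∞, 0]
q=1: [2, -7, -∞]
q=2: [0, -25, -14]
q=3: [-12, -21, -16]
Optimal cycle mean attained by: cycle 1->3->2->1, total (-16) + (-7) + 7, length 3.
Answer: λ = -16/3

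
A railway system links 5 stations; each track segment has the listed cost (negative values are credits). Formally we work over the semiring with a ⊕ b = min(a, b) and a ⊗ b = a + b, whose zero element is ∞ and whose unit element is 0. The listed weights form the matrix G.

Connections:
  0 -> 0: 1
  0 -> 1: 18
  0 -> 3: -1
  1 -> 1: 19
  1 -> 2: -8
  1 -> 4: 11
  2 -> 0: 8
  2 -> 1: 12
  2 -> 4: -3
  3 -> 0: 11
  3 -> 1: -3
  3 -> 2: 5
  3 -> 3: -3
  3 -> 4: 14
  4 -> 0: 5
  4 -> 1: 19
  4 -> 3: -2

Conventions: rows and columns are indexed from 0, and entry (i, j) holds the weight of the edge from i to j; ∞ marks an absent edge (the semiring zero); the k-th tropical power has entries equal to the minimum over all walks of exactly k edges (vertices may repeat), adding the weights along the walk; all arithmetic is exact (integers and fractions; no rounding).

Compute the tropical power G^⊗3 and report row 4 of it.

G^⊗2:
  [2, -4, 4, -4, 13]
  [0, 4, 11, 9, -11]
  [2, 16, 4, -5, 23]
  [8, -6, -11, -6, 2]
  [6, -5, 3, -5, 12]
G^⊗3:
  [3, -7, -12, -7, 1]
  [-6, 6, -4, -13, 8]
  [3, -8, 0, -8, 1]
  [-3, -9, -14, -9, -14]
  [6, -8, -13, -8, 0]
Answer: row 4 of G^⊗3 = [6, -8, -13, -8, 0]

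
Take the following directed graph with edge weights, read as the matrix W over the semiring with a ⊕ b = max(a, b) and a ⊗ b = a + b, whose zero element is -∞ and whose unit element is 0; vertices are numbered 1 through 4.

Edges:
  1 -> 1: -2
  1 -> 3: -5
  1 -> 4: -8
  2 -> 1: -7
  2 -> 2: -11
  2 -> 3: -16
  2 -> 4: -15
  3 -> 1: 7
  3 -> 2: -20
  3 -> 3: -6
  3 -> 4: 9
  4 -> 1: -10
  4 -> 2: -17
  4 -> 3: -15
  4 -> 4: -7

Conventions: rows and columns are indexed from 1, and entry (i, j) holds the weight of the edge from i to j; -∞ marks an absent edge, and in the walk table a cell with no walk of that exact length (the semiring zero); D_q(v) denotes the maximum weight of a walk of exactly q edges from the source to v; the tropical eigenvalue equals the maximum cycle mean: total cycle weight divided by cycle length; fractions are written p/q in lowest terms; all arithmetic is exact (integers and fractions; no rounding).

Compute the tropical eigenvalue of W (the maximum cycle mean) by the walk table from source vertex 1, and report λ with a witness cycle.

q=0: [0, -∞, -∞, -∞]
q=1: [-2, -∞, -5, -8]
q=2: [2, -25, -7, 4]
q=3: [0, -13, -3, 2]
q=4: [4, -15, -5, 6]
Optimal cycle mean attained by: cycle 1->3->1, total (-5) + 7, length 2.
Answer: λ = 1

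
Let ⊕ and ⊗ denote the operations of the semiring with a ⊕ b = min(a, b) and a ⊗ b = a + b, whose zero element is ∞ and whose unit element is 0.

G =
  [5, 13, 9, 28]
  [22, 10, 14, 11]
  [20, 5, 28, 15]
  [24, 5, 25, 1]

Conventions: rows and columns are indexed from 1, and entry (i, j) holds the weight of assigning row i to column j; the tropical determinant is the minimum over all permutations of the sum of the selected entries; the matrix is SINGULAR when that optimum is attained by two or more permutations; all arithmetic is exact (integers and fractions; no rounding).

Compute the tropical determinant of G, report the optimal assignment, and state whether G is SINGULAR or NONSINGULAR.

σ = (1, 2, 3, 4): 5 + 10 + 28 + 1 = 44
σ = (1, 2, 4, 3): 5 + 10 + 15 + 25 = 55
σ = (1, 3, 2, 4): 5 + 14 + 5 + 1 = 25
σ = (1, 3, 4, 2): 5 + 14 + 15 + 5 = 39
σ = (1, 4, 2, 3): 5 + 11 + 5 + 25 = 46
σ = (1, 4, 3, 2): 5 + 11 + 28 + 5 = 49
σ = (2, 1, 3, 4): 13 + 22 + 28 + 1 = 64
σ = (2, 1, 4, 3): 13 + 22 + 15 + 25 = 75
σ = (2, 3, 1, 4): 13 + 14 + 20 + 1 = 48
σ = (2, 3, 4, 1): 13 + 14 + 15 + 24 = 66
σ = (2, 4, 1, 3): 13 + 11 + 20 + 25 = 69
σ = (2, 4, 3, 1): 13 + 11 + 28 + 24 = 76
σ = (3, 1, 2, 4): 9 + 22 + 5 + 1 = 37
σ = (3, 1, 4, 2): 9 + 22 + 15 + 5 = 51
σ = (3, 2, 1, 4): 9 + 10 + 20 + 1 = 40
σ = (3, 2, 4, 1): 9 + 10 + 15 + 24 = 58
σ = (3, 4, 1, 2): 9 + 11 + 20 + 5 = 45
σ = (3, 4, 2, 1): 9 + 11 + 5 + 24 = 49
σ = (4, 1, 2, 3): 28 + 22 + 5 + 25 = 80
σ = (4, 1, 3, 2): 28 + 22 + 28 + 5 = 83
σ = (4, 2, 1, 3): 28 + 10 + 20 + 25 = 83
σ = (4, 2, 3, 1): 28 + 10 + 28 + 24 = 90
σ = (4, 3, 1, 2): 28 + 14 + 20 + 5 = 67
σ = (4, 3, 2, 1): 28 + 14 + 5 + 24 = 71
Optimal value attained by: σ = (1, 3, 2, 4).
Answer: det⊕(G) = 25; verdict: NONSINGULAR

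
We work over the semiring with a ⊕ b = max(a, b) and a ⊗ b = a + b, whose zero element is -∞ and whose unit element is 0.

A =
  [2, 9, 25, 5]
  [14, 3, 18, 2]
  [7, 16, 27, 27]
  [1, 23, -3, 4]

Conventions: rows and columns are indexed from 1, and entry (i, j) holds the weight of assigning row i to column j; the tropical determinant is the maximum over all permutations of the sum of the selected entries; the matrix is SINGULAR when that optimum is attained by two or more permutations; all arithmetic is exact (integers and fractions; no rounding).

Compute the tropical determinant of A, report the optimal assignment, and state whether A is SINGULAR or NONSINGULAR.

σ = (1, 2, 3, 4): 2 + 3 + 27 + 4 = 36
σ = (1, 2, 4, 3): 2 + 3 + 27 + (-3) = 29
σ = (1, 3, 2, 4): 2 + 18 + 16 + 4 = 40
σ = (1, 3, 4, 2): 2 + 18 + 27 + 23 = 70
σ = (1, 4, 2, 3): 2 + 2 + 16 + (-3) = 17
σ = (1, 4, 3, 2): 2 + 2 + 27 + 23 = 54
σ = (2, 1, 3, 4): 9 + 14 + 27 + 4 = 54
σ = (2, 1, 4, 3): 9 + 14 + 27 + (-3) = 47
σ = (2, 3, 1, 4): 9 + 18 + 7 + 4 = 38
σ = (2, 3, 4, 1): 9 + 18 + 27 + 1 = 55
σ = (2, 4, 1, 3): 9 + 2 + 7 + (-3) = 15
σ = (2, 4, 3, 1): 9 + 2 + 27 + 1 = 39
σ = (3, 1, 2, 4): 25 + 14 + 16 + 4 = 59
σ = (3, 1, 4, 2): 25 + 14 + 27 + 23 = 89
σ = (3, 2, 1, 4): 25 + 3 + 7 + 4 = 39
σ = (3, 2, 4, 1): 25 + 3 + 27 + 1 = 56
σ = (3, 4, 1, 2): 25 + 2 + 7 + 23 = 57
σ = (3, 4, 2, 1): 25 + 2 + 16 + 1 = 44
σ = (4, 1, 2, 3): 5 + 14 + 16 + (-3) = 32
σ = (4, 1, 3, 2): 5 + 14 + 27 + 23 = 69
σ = (4, 2, 1, 3): 5 + 3 + 7 + (-3) = 12
σ = (4, 2, 3, 1): 5 + 3 + 27 + 1 = 36
σ = (4, 3, 1, 2): 5 + 18 + 7 + 23 = 53
σ = (4, 3, 2, 1): 5 + 18 + 16 + 1 = 40
Optimal value attained by: σ = (3, 1, 4, 2).
Answer: det⊕(A) = 89; verdict: NONSINGULAR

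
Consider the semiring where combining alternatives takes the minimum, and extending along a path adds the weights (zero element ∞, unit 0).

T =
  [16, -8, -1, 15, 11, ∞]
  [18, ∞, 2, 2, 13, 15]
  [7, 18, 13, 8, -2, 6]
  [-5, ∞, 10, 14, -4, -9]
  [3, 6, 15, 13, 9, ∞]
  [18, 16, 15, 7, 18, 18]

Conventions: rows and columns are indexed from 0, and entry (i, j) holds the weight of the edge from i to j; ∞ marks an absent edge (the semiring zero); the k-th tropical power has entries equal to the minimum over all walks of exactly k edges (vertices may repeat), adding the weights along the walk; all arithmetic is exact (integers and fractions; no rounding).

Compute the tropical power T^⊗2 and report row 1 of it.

T^⊗2:
  [6, 8, -6, -6, -3, 5]
  [-3, 10, 12, 10, -2, -7]
  [1, -1, 6, 11, 4, -1]
  [-1, -13, -6, -2, 5, 5]
  [8, -5, 2, 8, 9, 4]
  [2, 10, 17, 18, 3, -2]
Answer: row 1 of T^⊗2 = [-3, 10, 12, 10, -2, -7]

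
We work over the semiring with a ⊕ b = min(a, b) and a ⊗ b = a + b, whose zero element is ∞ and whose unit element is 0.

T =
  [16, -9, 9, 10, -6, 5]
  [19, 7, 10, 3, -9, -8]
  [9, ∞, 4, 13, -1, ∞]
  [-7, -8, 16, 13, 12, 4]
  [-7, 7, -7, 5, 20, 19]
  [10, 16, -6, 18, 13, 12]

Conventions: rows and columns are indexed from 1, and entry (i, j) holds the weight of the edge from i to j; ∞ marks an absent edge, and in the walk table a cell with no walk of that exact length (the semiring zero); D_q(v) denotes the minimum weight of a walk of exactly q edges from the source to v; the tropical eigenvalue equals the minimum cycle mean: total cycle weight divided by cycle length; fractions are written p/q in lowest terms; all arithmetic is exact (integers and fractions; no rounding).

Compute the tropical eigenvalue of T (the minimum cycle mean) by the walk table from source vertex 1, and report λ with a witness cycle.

q=0: [0, ∞, ∞, ∞, ∞, ∞]
q=1: [16, -9, 9, 10, -6, 5]
q=2: [-13, -2, -13, -6, -18, -17]
q=3: [-25, -22, -25, -13, -19, -10]
q=4: [-26, -34, -26, -19, -31, -30]
q=5: [-38, -35, -38, -31, -43, -42]
q=6: [-50, -47, -50, -38, -44, -43]
Optimal cycle mean attained by: cycle 1->2->5->1, total (-9) + (-9) + (-7), length 3.
Answer: λ = -25/3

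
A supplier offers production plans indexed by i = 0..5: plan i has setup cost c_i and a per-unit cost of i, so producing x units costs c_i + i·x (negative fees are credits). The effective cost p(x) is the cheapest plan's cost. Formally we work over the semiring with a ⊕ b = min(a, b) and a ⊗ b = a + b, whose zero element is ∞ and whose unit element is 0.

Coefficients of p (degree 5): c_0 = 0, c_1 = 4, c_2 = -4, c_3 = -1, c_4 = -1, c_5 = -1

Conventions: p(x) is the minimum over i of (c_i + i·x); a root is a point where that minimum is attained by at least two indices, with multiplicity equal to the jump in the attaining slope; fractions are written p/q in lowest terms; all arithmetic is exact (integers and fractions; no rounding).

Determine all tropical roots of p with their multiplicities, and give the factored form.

hull edge (i=0, c=0) to (i=2, c=-4): slope -2, span 2
hull edge (i=2, c=-4) to (i=5, c=-1): slope 1, span 3
Factored form: p(x) = -1 ⊗ (x ⊕ (-1)) ⊗ (x ⊕ (-1)) ⊗ (x ⊕ (-1)) ⊗ (x ⊕ 2) ⊗ (x ⊕ 2)
Answer: roots = -1 (mult 3), 2 (mult 2)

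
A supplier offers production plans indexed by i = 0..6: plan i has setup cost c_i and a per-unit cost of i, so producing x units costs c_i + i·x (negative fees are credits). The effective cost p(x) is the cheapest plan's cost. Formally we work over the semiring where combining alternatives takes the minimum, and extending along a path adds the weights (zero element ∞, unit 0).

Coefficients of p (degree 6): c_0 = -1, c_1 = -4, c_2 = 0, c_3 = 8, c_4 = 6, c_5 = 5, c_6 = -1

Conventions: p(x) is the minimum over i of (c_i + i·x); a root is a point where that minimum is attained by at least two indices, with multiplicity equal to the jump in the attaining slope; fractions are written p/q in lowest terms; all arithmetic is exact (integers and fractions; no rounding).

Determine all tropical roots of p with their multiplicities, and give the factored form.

hull edge (i=0, c=-1) to (i=1, c=-4): slope -3, span 1
hull edge (i=1, c=-4) to (i=6, c=-1): slope 3/5, span 5
Factored form: p(x) = -1 ⊗ (x ⊕ (-3/5)) ⊗ (x ⊕ (-3/5)) ⊗ (x ⊕ (-3/5)) ⊗ (x ⊕ (-3/5)) ⊗ (x ⊕ (-3/5)) ⊗ (x ⊕ 3)
Answer: roots = -3/5 (mult 5), 3 (mult 1)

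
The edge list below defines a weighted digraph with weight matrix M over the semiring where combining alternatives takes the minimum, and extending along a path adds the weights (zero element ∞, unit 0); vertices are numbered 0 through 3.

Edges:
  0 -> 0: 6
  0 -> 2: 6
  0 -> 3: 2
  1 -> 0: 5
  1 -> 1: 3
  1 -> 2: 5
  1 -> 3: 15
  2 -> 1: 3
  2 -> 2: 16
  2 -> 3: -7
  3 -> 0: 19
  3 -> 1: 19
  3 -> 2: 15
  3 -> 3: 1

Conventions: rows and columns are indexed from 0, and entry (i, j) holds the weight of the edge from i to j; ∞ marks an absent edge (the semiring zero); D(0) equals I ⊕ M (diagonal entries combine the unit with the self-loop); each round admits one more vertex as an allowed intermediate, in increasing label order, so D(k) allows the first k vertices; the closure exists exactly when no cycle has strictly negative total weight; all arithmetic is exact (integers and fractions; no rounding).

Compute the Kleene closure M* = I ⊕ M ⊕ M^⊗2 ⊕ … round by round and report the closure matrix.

D(0):
  [0, ∞, 6, 2]
  [5, 0, 5, 15]
  [∞, 3, 0, -7]
  [19, 19, 15, 0]
D(1):
  [0, ∞, 6, 2]
  [5, 0, 5, 7]
  [∞, 3, 0, -7]
  [19, 19, 15, 0]
D(2):
  [0, ∞, 6, 2]
  [5, 0, 5, 7]
  [8, 3, 0, -7]
  [19, 19, 15, 0]
D(3):
  [0, 9, 6, -1]
  [5, 0, 5, -2]
  [8, 3, 0, -7]
  [19, 18, 15, 0]
D(4):
  [0, 9, 6, -1]
  [5, 0, 5, -2]
  [8, 3, 0, -7]
  [19, 18, 15, 0]
Answer: M* = [[0, 9, 6, -1], [5, 0, 5, -2], [8, 3, 0, -7], [19, 18, 15, 0]]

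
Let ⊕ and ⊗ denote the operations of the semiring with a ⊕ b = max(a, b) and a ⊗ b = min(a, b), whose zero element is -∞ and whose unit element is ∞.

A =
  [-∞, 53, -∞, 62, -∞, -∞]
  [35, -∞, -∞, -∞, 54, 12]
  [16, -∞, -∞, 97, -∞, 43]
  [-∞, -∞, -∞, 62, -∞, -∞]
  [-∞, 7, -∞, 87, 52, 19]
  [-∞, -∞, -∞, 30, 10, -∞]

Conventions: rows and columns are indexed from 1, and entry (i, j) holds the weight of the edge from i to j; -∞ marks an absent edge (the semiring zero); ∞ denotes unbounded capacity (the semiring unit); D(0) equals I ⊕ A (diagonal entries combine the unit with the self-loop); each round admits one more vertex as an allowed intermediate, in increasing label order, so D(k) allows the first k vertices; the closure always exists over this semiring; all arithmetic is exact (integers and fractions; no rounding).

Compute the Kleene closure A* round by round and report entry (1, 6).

D(0):
  [∞, 53, -∞, 62, -∞, -∞]
  [35, ∞, -∞, -∞, 54, 12]
  [16, -∞, ∞, 97, -∞, 43]
  [-∞, -∞, -∞, ∞, -∞, -∞]
  [-∞, 7, -∞, 87, ∞, 19]
  [-∞, -∞, -∞, 30, 10, ∞]
D(1):
  [∞, 53, -∞, 62, -∞, -∞]
  [35, ∞, -∞, 35, 54, 12]
  [16, 16, ∞, 97, -∞, 43]
  [-∞, -∞, -∞, ∞, -∞, -∞]
  [-∞, 7, -∞, 87, ∞, 19]
  [-∞, -∞, -∞, 30, 10, ∞]
D(2):
  [∞, 53, -∞, 62, 53, 12]
  [35, ∞, -∞, 35, 54, 12]
  [16, 16, ∞, 97, 16, 43]
  [-∞, -∞, -∞, ∞, -∞, -∞]
  [7, 7, -∞, 87, ∞, 19]
  [-∞, -∞, -∞, 30, 10, ∞]
D(3):
  [∞, 53, -∞, 62, 53, 12]
  [35, ∞, -∞, 35, 54, 12]
  [16, 16, ∞, 97, 16, 43]
  [-∞, -∞, -∞, ∞, -∞, -∞]
  [7, 7, -∞, 87, ∞, 19]
  [-∞, -∞, -∞, 30, 10, ∞]
D(4):
  [∞, 53, -∞, 62, 53, 12]
  [35, ∞, -∞, 35, 54, 12]
  [16, 16, ∞, 97, 16, 43]
  [-∞, -∞, -∞, ∞, -∞, -∞]
  [7, 7, -∞, 87, ∞, 19]
  [-∞, -∞, -∞, 30, 10, ∞]
D(5):
  [∞, 53, -∞, 62, 53, 19]
  [35, ∞, -∞, 54, 54, 19]
  [16, 16, ∞, 97, 16, 43]
  [-∞, -∞, -∞, ∞, -∞, -∞]
  [7, 7, -∞, 87, ∞, 19]
  [7, 7, -∞, 30, 10, ∞]
D(6):
  [∞, 53, -∞, 62, 53, 19]
  [35, ∞, -∞, 54, 54, 19]
  [16, 16, ∞, 97, 16, 43]
  [-∞, -∞, -∞, ∞, -∞, -∞]
  [7, 7, -∞, 87, ∞, 19]
  [7, 7, -∞, 30, 10, ∞]
Answer: A*[1][6] = 19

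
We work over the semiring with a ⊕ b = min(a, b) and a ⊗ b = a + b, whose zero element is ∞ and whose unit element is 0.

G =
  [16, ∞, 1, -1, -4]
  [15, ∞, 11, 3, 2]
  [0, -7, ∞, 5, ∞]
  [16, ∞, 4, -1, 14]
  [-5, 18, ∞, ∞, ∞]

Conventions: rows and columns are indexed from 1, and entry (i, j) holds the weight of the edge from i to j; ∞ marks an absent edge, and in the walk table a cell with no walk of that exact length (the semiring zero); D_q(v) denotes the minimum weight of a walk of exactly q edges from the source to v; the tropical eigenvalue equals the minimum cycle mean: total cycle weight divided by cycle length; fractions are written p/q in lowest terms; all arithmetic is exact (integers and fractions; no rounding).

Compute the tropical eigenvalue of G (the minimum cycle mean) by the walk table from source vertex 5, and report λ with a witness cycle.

q=0: [∞, ∞, ∞, ∞, 0]
q=1: [-5, 18, ∞, ∞, ∞]
q=2: [11, ∞, -4, -6, -9]
q=3: [-14, -11, -2, -7, 7]
q=4: [-2, -9, -13, -15, -18]
q=5: [-23, -20, -11, -16, -7]
Optimal cycle mean attained by: cycle 1->5->1, total (-4) + (-5), length 2.
Answer: λ = -9/2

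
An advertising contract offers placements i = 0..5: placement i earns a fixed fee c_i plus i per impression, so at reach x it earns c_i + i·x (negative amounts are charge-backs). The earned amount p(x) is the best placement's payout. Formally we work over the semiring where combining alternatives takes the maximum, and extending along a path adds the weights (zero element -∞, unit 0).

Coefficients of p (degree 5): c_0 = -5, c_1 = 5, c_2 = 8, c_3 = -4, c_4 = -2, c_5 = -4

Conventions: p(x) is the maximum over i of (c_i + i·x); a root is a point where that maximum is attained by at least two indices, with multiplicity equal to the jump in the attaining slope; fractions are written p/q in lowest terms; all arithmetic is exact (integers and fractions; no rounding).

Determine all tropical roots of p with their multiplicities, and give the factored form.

hull edge (i=0, c=-5) to (i=1, c=5): slope 10, span 1
hull edge (i=1, c=5) to (i=2, c=8): slope 3, span 1
hull edge (i=2, c=8) to (i=5, c=-4): slope -4, span 3
Factored form: p(x) = -4 ⊗ (x ⊕ (-10)) ⊗ (x ⊕ (-3)) ⊗ (x ⊕ 4) ⊗ (x ⊕ 4) ⊗ (x ⊕ 4)
Answer: roots = -10 (mult 1), -3 (mult 1), 4 (mult 3)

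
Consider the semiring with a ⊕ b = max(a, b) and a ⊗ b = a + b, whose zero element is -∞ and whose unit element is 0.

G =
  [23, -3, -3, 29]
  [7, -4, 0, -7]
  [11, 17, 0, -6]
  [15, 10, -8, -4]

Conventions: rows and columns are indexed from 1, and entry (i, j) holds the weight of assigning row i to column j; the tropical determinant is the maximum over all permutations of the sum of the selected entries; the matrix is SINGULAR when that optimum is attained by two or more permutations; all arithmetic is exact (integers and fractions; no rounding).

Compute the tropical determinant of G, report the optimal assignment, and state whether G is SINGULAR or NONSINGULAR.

σ = (1, 2, 3, 4): 23 + (-4) + 0 + (-4) = 15
σ = (1, 2, 4, 3): 23 + (-4) + (-6) + (-8) = 5
σ = (1, 3, 2, 4): 23 + 0 + 17 + (-4) = 36
σ = (1, 3, 4, 2): 23 + 0 + (-6) + 10 = 27
σ = (1, 4, 2, 3): 23 + (-7) + 17 + (-8) = 25
σ = (1, 4, 3, 2): 23 + (-7) + 0 + 10 = 26
σ = (2, 1, 3, 4): (-3) + 7 + 0 + (-4) = 0
σ = (2, 1, 4, 3): (-3) + 7 + (-6) + (-8) = -10
σ = (2, 3, 1, 4): (-3) + 0 + 11 + (-4) = 4
σ = (2, 3, 4, 1): (-3) + 0 + (-6) + 15 = 6
σ = (2, 4, 1, 3): (-3) + (-7) + 11 + (-8) = -7
σ = (2, 4, 3, 1): (-3) + (-7) + 0 + 15 = 5
σ = (3, 1, 2, 4): (-3) + 7 + 17 + (-4) = 17
σ = (3, 1, 4, 2): (-3) + 7 + (-6) + 10 = 8
σ = (3, 2, 1, 4): (-3) + (-4) + 11 + (-4) = 0
σ = (3, 2, 4, 1): (-3) + (-4) + (-6) + 15 = 2
σ = (3, 4, 1, 2): (-3) + (-7) + 11 + 10 = 11
σ = (3, 4, 2, 1): (-3) + (-7) + 17 + 15 = 22
σ = (4, 1, 2, 3): 29 + 7 + 17 + (-8) = 45
σ = (4, 1, 3, 2): 29 + 7 + 0 + 10 = 46
σ = (4, 2, 1, 3): 29 + (-4) + 11 + (-8) = 28
σ = (4, 2, 3, 1): 29 + (-4) + 0 + 15 = 40
σ = (4, 3, 1, 2): 29 + 0 + 11 + 10 = 50
σ = (4, 3, 2, 1): 29 + 0 + 17 + 15 = 61
Optimal value attained by: σ = (4, 3, 2, 1).
Answer: det⊕(G) = 61; verdict: NONSINGULAR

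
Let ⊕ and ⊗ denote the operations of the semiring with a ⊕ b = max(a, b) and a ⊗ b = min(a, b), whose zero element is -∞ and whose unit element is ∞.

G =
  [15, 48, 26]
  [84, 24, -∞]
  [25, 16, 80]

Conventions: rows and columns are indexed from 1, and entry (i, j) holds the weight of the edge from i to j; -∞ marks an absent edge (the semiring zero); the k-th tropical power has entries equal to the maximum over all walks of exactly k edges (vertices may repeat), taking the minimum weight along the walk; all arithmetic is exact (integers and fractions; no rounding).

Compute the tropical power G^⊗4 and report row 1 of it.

G^⊗2:
  [48, 24, 26]
  [24, 48, 26]
  [25, 25, 80]
G^⊗3:
  [25, 48, 26]
  [48, 24, 26]
  [25, 25, 80]
G^⊗4:
  [48, 25, 26]
  [25, 48, 26]
  [25, 25, 80]
Answer: row 1 of G^⊗4 = [48, 25, 26]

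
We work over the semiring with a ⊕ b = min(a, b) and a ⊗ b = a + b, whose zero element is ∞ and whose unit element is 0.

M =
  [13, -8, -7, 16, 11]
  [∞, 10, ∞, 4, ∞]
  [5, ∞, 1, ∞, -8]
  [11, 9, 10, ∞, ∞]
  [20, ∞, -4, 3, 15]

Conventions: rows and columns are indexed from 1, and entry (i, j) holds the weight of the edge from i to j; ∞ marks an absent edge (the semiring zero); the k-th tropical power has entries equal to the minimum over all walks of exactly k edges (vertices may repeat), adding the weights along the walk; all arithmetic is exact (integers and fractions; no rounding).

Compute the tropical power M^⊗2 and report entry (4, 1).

M^⊗2:
  [-2, 2, -6, -4, -15]
  [15, 13, 14, 14, ∞]
  [6, -3, -12, -5, -7]
  [15, 3, 4, 13, 2]
  [1, 12, -3, 18, -12]
Key observation: the optimum is the walk 4->3->1, with weight 10 + 5 = 15.
Optimal value attained by: walk 4->3->1.
Answer: (M^⊗2)[4][1] = 15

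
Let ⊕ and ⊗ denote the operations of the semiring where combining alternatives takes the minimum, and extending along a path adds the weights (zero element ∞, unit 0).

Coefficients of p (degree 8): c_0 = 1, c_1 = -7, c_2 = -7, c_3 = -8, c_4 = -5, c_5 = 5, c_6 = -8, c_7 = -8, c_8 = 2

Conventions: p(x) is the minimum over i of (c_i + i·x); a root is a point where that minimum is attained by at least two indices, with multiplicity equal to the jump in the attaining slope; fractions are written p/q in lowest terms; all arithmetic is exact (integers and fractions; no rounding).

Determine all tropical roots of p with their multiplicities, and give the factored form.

hull edge (i=0, c=1) to (i=1, c=-7): slope -8, span 1
hull edge (i=1, c=-7) to (i=3, c=-8): slope -1/2, span 2
hull edge (i=3, c=-8) to (i=7, c=-8): slope 0, span 4
hull edge (i=7, c=-8) to (i=8, c=2): slope 10, span 1
Factored form: p(x) = 2 ⊗ (x ⊕ (-10)) ⊗ (x ⊕ 0) ⊗ (x ⊕ 0) ⊗ (x ⊕ 0) ⊗ (x ⊕ 0) ⊗ (x ⊕ 1/2) ⊗ (x ⊕ 1/2) ⊗ (x ⊕ 8)
Answer: roots = -10 (mult 1), 0 (mult 4), 1/2 (mult 2), 8 (mult 1)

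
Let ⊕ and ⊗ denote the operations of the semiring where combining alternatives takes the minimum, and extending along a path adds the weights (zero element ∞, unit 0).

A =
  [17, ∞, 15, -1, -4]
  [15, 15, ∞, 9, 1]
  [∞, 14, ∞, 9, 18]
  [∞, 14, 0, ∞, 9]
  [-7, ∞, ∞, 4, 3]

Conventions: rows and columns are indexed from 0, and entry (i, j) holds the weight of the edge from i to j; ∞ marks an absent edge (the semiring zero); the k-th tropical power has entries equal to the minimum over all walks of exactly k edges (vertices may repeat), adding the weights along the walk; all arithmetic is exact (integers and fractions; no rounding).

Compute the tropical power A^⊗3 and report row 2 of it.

A^⊗2:
  [-11, 13, -1, 0, -1]
  [-6, 23, 9, 5, 4]
  [11, 23, 9, 22, 15]
  [2, 14, ∞, 9, 12]
  [-4, 18, 4, -8, -11]
A^⊗3:
  [-8, 13, 0, -12, -15]
  [-3, 19, 5, -7, -10]
  [8, 23, 22, 10, 7]
  [5, 23, 9, 1, -2]
  [-18, 6, -8, -7, -8]
Answer: row 2 of A^⊗3 = [8, 23, 22, 10, 7]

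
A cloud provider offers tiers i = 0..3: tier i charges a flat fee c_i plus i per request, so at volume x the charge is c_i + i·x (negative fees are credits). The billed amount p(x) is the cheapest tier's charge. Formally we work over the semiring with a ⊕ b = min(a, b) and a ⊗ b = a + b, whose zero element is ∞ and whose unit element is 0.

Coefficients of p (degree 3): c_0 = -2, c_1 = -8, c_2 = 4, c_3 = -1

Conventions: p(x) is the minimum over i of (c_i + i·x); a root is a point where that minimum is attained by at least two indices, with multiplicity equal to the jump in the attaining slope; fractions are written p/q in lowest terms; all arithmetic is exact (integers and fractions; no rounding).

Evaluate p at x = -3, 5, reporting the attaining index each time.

p(-3) = min(-2+0·(-3)=-2, -8+1·(-3)=-11, 4+2·(-3)=-2, -1+3·(-3)=-10) = -11 (attained by i=1)
p(5) = min(-2+0·5=-2, -8+1·5=-3, 4+2·5=14, -1+3·5=14) = -3 (attained by i=1)
Answer: p(-3) = -11; p(5) = -3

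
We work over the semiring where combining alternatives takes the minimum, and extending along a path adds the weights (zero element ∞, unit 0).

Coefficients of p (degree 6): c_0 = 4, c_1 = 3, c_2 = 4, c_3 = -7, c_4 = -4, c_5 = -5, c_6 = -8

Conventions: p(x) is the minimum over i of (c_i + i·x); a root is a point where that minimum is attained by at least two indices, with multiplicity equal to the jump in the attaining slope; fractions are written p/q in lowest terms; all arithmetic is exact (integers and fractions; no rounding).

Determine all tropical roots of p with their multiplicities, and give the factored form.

hull edge (i=0, c=4) to (i=3, c=-7): slope -11/3, span 3
hull edge (i=3, c=-7) to (i=6, c=-8): slope -1/3, span 3
Factored form: p(x) = -8 ⊗ (x ⊕ 1/3) ⊗ (x ⊕ 1/3) ⊗ (x ⊕ 1/3) ⊗ (x ⊕ 11/3) ⊗ (x ⊕ 11/3) ⊗ (x ⊕ 11/3)
Answer: roots = 1/3 (mult 3), 11/3 (mult 3)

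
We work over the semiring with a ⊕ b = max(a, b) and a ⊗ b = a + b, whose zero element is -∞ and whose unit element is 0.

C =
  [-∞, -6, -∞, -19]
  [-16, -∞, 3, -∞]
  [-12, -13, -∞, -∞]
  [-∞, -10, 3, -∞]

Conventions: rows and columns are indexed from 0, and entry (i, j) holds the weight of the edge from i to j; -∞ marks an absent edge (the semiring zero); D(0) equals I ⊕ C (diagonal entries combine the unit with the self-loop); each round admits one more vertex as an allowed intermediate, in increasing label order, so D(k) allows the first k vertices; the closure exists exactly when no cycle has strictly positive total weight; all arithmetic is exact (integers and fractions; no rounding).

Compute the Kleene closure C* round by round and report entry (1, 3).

D(0):
  [0, -6, -∞, -19]
  [-16, 0, 3, -∞]
  [-12, -13, 0, -∞]
  [-∞, -10, 3, 0]
D(1):
  [0, -6, -∞, -19]
  [-16, 0, 3, -35]
  [-12, -13, 0, -31]
  [-∞, -10, 3, 0]
D(2):
  [0, -6, -3, -19]
  [-16, 0, 3, -35]
  [-12, -13, 0, -31]
  [-26, -10, 3, 0]
D(3):
  [0, -6, -3, -19]
  [-9, 0, 3, -28]
  [-12, -13, 0, -31]
  [-9, -10, 3, 0]
D(4):
  [0, -6, -3, -19]
  [-9, 0, 3, -28]
  [-12, -13, 0, -31]
  [-9, -10, 3, 0]
Answer: C*[1][3] = -28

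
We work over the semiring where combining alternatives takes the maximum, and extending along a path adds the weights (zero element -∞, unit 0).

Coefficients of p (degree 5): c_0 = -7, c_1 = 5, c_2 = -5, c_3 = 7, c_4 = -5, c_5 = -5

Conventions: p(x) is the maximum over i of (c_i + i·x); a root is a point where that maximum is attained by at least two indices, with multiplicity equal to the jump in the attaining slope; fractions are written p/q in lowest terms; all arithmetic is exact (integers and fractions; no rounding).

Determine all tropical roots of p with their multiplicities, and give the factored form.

hull edge (i=0, c=-7) to (i=1, c=5): slope 12, span 1
hull edge (i=1, c=5) to (i=3, c=7): slope 1, span 2
hull edge (i=3, c=7) to (i=5, c=-5): slope -6, span 2
Factored form: p(x) = -5 ⊗ (x ⊕ (-12)) ⊗ (x ⊕ (-1)) ⊗ (x ⊕ (-1)) ⊗ (x ⊕ 6) ⊗ (x ⊕ 6)
Answer: roots = -12 (mult 1), -1 (mult 2), 6 (mult 2)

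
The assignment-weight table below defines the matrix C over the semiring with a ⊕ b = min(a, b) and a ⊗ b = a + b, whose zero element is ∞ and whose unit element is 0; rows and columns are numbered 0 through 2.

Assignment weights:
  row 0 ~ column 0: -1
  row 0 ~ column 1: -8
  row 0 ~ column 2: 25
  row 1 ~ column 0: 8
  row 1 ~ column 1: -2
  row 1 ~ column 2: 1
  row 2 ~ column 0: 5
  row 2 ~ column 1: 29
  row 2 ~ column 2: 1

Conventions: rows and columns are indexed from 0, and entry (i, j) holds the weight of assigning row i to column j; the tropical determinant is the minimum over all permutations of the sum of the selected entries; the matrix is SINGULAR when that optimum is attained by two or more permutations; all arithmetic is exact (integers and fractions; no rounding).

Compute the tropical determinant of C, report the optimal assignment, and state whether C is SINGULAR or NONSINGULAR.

σ = (0, 1, 2): (-1) + (-2) + 1 = -2
σ = (0, 2, 1): (-1) + 1 + 29 = 29
σ = (1, 0, 2): (-8) + 8 + 1 = 1
σ = (1, 2, 0): (-8) + 1 + 5 = -2
σ = (2, 0, 1): 25 + 8 + 29 = 62
σ = (2, 1, 0): 25 + (-2) + 5 = 28
Optimal value attained by: σ = (0, 1, 2).
Answer: det⊕(C) = -2; verdict: SINGULAR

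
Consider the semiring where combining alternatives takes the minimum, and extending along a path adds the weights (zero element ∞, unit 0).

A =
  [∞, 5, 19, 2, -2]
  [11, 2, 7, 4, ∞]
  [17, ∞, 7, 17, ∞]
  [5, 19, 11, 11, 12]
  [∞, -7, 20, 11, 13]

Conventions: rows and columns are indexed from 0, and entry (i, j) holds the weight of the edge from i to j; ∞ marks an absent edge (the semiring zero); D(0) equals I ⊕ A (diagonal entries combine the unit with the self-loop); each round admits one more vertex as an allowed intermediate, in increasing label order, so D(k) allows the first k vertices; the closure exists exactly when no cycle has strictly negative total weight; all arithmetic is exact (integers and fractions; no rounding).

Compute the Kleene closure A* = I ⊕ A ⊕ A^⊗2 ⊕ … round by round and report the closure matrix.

D(0):
  [0, 5, 19, 2, -2]
  [11, 0, 7, 4, ∞]
  [17, ∞, 0, 17, ∞]
  [5, 19, 11, 0, 12]
  [∞, -7, 20, 11, 0]
D(1):
  [0, 5, 19, 2, -2]
  [11, 0, 7, 4, 9]
  [17, 22, 0, 17, 15]
  [5, 10, 11, 0, 3]
  [∞, -7, 20, 11, 0]
D(2):
  [0, 5, 12, 2, -2]
  [11, 0, 7, 4, 9]
  [17, 22, 0, 17, 15]
  [5, 10, 11, 0, 3]
  [4, -7, 0, -3, 0]
D(3):
  [0, 5, 12, 2, -2]
  [11, 0, 7, 4, 9]
  [17, 22, 0, 17, 15]
  [5, 10, 11, 0, 3]
  [4, -7, 0, -3, 0]
D(4):
  [0, 5, 12, 2, -2]
  [9, 0, 7, 4, 7]
  [17, 22, 0, 17, 15]
  [5, 10, 11, 0, 3]
  [2, -7, 0, -3, 0]
D(5):
  [0, -9, -2, -5, -2]
  [9, 0, 7, 4, 7]
  [17, 8, 0, 12, 15]
  [5, -4, 3, 0, 3]
  [2, -7, 0, -3, 0]
Answer: A* = [[0, -9, -2, -5, -2], [9, 0, 7, 4, 7], [17, 8, 0, 12, 15], [5, -4, 3, 0, 3], [2, -7, 0, -3, 0]]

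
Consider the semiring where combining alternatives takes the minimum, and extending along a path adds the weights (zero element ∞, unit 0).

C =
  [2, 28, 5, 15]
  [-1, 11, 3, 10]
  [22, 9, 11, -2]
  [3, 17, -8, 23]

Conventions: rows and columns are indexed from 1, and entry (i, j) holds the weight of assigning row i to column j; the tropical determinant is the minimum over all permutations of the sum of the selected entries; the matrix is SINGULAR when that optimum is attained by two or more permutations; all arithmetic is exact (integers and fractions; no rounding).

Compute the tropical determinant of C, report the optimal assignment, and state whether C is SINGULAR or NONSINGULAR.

σ = (1, 2, 3, 4): 2 + 11 + 11 + 23 = 47
σ = (1, 2, 4, 3): 2 + 11 + (-2) + (-8) = 3
σ = (1, 3, 2, 4): 2 + 3 + 9 + 23 = 37
σ = (1, 3, 4, 2): 2 + 3 + (-2) + 17 = 20
σ = (1, 4, 2, 3): 2 + 10 + 9 + (-8) = 13
σ = (1, 4, 3, 2): 2 + 10 + 11 + 17 = 40
σ = (2, 1, 3, 4): 28 + (-1) + 11 + 23 = 61
σ = (2, 1, 4, 3): 28 + (-1) + (-2) + (-8) = 17
σ = (2, 3, 1, 4): 28 + 3 + 22 + 23 = 76
σ = (2, 3, 4, 1): 28 + 3 + (-2) + 3 = 32
σ = (2, 4, 1, 3): 28 + 10 + 22 + (-8) = 52
σ = (2, 4, 3, 1): 28 + 10 + 11 + 3 = 52
σ = (3, 1, 2, 4): 5 + (-1) + 9 + 23 = 36
σ = (3, 1, 4, 2): 5 + (-1) + (-2) + 17 = 19
σ = (3, 2, 1, 4): 5 + 11 + 22 + 23 = 61
σ = (3, 2, 4, 1): 5 + 11 + (-2) + 3 = 17
σ = (3, 4, 1, 2): 5 + 10 + 22 + 17 = 54
σ = (3, 4, 2, 1): 5 + 10 + 9 + 3 = 27
σ = (4, 1, 2, 3): 15 + (-1) + 9 + (-8) = 15
σ = (4, 1, 3, 2): 15 + (-1) + 11 + 17 = 42
σ = (4, 2, 1, 3): 15 + 11 + 22 + (-8) = 40
σ = (4, 2, 3, 1): 15 + 11 + 11 + 3 = 40
σ = (4, 3, 1, 2): 15 + 3 + 22 + 17 = 57
σ = (4, 3, 2, 1): 15 + 3 + 9 + 3 = 30
Optimal value attained by: σ = (1, 2, 4, 3).
Answer: det⊕(C) = 3; verdict: NONSINGULAR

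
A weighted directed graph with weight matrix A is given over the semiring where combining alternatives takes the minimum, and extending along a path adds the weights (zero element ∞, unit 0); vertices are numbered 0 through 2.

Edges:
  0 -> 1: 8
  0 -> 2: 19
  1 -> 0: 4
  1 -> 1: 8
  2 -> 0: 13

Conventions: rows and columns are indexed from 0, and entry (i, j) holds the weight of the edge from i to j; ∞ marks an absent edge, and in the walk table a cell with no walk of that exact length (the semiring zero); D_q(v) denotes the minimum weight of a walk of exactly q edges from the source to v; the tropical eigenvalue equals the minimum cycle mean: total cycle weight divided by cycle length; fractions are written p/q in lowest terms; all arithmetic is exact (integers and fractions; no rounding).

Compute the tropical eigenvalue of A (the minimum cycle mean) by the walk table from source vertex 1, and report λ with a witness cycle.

q=0: [∞, 0, ∞]
q=1: [4, 8, ∞]
q=2: [12, 12, 23]
q=3: [16, 20, 31]
Optimal cycle mean attained by: cycle 0->1->0, total 8 + 4, length 2.
Answer: λ = 6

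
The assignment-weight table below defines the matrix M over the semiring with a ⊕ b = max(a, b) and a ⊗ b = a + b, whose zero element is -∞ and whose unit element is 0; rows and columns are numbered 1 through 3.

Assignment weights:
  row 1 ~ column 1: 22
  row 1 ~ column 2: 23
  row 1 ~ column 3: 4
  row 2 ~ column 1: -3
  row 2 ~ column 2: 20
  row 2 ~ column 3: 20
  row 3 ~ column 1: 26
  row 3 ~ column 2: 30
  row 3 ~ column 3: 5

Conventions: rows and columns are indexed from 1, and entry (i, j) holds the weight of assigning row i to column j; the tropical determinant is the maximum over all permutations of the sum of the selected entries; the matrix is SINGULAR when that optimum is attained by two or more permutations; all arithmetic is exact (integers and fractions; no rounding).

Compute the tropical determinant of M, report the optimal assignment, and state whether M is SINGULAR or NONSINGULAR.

σ = (1, 2, 3): 22 + 20 + 5 = 47
σ = (1, 3, 2): 22 + 20 + 30 = 72
σ = (2, 1, 3): 23 + (-3) + 5 = 25
σ = (2, 3, 1): 23 + 20 + 26 = 69
σ = (3, 1, 2): 4 + (-3) + 30 = 31
σ = (3, 2, 1): 4 + 20 + 26 = 50
Optimal value attained by: σ = (1, 3, 2).
Answer: det⊕(M) = 72; verdict: NONSINGULAR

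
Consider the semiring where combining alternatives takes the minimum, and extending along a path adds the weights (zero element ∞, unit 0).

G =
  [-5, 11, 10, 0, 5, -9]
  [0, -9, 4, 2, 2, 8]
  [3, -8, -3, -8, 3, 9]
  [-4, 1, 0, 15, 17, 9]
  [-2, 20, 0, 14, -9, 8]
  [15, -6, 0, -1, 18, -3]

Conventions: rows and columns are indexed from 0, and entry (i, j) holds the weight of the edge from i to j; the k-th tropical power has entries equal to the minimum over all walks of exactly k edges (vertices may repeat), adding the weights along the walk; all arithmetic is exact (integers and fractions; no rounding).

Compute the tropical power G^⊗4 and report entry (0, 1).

G^⊗2:
  [-10, -15, -9, -10, -4, -14]
  [-9, -18, -5, -7, -7, -9]
  [-12, -17, -8, -11, -6, -6]
  [-9, -8, -3, -8, 1, -13]
  [-11, -8, -9, -8, -18, -11]
  [-6, -15, -3, -8, -4, -6]
G^⊗3:
  [-15, -24, -14, -17, -13, -19]
  [-18, -27, -14, -16, -16, -18]
  [-17, -26, -13, -16, -15, -21]
  [-14, -19, -13, -14, -8, -18]
  [-20, -17, -18, -17, -27, -20]
  [-15, -24, -11, -13, -13, -15]
G^⊗4:
  [-24, -33, -20, -22, -22, -24]
  [-27, -36, -23, -25, -25, -27]
  [-26, -35, -22, -24, -24, -26]
  [-19, -28, -18, -21, -17, -23]
  [-29, -26, -27, -26, -36, -29]
  [-24, -33, -20, -22, -22, -24]
Key observation: the optimum is the walk 0->5->1->1->1, with weight (-9) + (-6) + (-9) + (-9) = -33.
Optimal value attained by: walk 0->5->1->1->1.
Answer: (G^⊗4)[0][1] = -33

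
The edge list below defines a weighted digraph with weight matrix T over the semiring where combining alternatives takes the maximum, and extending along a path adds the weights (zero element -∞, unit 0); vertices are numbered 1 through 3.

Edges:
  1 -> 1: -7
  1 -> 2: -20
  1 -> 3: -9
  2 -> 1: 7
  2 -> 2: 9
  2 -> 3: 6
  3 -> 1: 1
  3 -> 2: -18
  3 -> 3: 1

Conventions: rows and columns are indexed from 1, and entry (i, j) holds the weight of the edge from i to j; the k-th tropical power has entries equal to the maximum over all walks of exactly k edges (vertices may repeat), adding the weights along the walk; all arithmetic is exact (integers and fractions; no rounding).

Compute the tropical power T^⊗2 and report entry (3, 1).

T^⊗2:
  [-8, -11, -8]
  [16, 18, 15]
  [2, -9, 2]
Key observation: the optimum is the walk 3->3->1, with weight 1 + 1 = 2.
Optimal value attained by: walk 3->3->1.
Answer: (T^⊗2)[3][1] = 2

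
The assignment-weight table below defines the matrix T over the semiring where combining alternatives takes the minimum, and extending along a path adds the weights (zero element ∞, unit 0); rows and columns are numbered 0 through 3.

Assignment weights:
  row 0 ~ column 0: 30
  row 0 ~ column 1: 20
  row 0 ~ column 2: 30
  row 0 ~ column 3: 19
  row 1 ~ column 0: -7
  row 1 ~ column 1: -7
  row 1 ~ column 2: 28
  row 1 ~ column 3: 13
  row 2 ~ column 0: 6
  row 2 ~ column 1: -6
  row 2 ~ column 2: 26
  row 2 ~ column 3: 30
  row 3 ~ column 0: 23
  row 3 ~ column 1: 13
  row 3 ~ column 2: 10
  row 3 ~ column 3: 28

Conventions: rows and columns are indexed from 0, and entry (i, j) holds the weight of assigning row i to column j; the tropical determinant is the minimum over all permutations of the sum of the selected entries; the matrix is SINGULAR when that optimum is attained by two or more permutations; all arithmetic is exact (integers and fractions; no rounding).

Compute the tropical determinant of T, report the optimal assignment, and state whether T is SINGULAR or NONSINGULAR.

σ = (0, 1, 2, 3): 30 + (-7) + 26 + 28 = 77
σ = (0, 1, 3, 2): 30 + (-7) + 30 + 10 = 63
σ = (0, 2, 1, 3): 30 + 28 + (-6) + 28 = 80
σ = (0, 2, 3, 1): 30 + 28 + 30 + 13 = 101
σ = (0, 3, 1, 2): 30 + 13 + (-6) + 10 = 47
σ = (0, 3, 2, 1): 30 + 13 + 26 + 13 = 82
σ = (1, 0, 2, 3): 20 + (-7) + 26 + 28 = 67
σ = (1, 0, 3, 2): 20 + (-7) + 30 + 10 = 53
σ = (1, 2, 0, 3): 20 + 28 + 6 + 28 = 82
σ = (1, 2, 3, 0): 20 + 28 + 30 + 23 = 101
σ = (1, 3, 0, 2): 20 + 13 + 6 + 10 = 49
σ = (1, 3, 2, 0): 20 + 13 + 26 + 23 = 82
σ = (2, 0, 1, 3): 30 + (-7) + (-6) + 28 = 45
σ = (2, 0, 3, 1): 30 + (-7) + 30 + 13 = 66
σ = (2, 1, 0, 3): 30 + (-7) + 6 + 28 = 57
σ = (2, 1, 3, 0): 30 + (-7) + 30 + 23 = 76
σ = (2, 3, 0, 1): 30 + 13 + 6 + 13 = 62
σ = (2, 3, 1, 0): 30 + 13 + (-6) + 23 = 60
σ = (3, 0, 1, 2): 19 + (-7) + (-6) + 10 = 16
σ = (3, 0, 2, 1): 19 + (-7) + 26 + 13 = 51
σ = (3, 1, 0, 2): 19 + (-7) + 6 + 10 = 28
σ = (3, 1, 2, 0): 19 + (-7) + 26 + 23 = 61
σ = (3, 2, 0, 1): 19 + 28 + 6 + 13 = 66
σ = (3, 2, 1, 0): 19 + 28 + (-6) + 23 = 64
Optimal value attained by: σ = (3, 0, 1, 2).
Answer: det⊕(T) = 16; verdict: NONSINGULAR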